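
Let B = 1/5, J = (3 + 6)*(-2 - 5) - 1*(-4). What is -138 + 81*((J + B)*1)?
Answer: -24504/5 ≈ -4900.8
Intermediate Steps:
J = -59 (J = 9*(-7) + 4 = -63 + 4 = -59)
B = 1/5 ≈ 0.20000
-138 + 81*((J + B)*1) = -138 + 81*((-59 + 1/5)*1) = -138 + 81*(-294/5*1) = -138 + 81*(-294/5) = -138 - 23814/5 = -24504/5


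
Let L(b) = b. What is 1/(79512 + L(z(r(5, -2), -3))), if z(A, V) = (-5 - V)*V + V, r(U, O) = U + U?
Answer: 1/79515 ≈ 1.2576e-5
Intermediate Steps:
r(U, O) = 2*U
z(A, V) = V + V*(-5 - V) (z(A, V) = V*(-5 - V) + V = V + V*(-5 - V))
1/(79512 + L(z(r(5, -2), -3))) = 1/(79512 - 1*(-3)*(4 - 3)) = 1/(79512 - 1*(-3)*1) = 1/(79512 + 3) = 1/79515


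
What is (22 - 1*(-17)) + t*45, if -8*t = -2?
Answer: 201/4 ≈ 50.250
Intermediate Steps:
t = ¼ (t = -⅛*(-2) = ¼ ≈ 0.25000)
(22 - 1*(-17)) + t*45 = (22 - 1*(-17)) + (¼)*45 = (22 + 17) + 45/4 = 39 + 45/4 = 201/4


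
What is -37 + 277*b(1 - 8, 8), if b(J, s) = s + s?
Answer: 4395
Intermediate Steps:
b(J, s) = 2*s
-37 + 277*b(1 - 8, 8) = -37 + 277*(2*8) = -37 + 277*16 = -37 + 4432 = 4395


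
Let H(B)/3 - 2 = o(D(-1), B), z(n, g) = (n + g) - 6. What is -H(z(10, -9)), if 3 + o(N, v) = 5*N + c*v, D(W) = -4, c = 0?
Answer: 63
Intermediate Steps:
o(N, v) = -3 + 5*N (o(N, v) = -3 + (5*N + 0*v) = -3 + (5*N + 0) = -3 + 5*N)
z(n, g) = -6 + g + n (z(n, g) = (g + n) - 6 = -6 + g + n)
H(B) = -63 (H(B) = 6 + 3*(-3 + 5*(-4)) = 6 + 3*(-3 - 20) = 6 + 3*(-23) = 6 - 69 = -63)
-H(z(10, -9)) = -1*(-63) = 63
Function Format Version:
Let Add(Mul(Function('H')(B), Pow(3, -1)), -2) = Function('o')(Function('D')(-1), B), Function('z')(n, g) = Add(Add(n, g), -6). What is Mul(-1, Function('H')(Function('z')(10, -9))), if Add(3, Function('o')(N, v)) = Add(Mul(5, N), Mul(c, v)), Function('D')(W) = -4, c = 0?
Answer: 63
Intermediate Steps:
Function('o')(N, v) = Add(-3, Mul(5, N)) (Function('o')(N, v) = Add(-3, Add(Mul(5, N), Mul(0, v))) = Add(-3, Add(Mul(5, N), 0)) = Add(-3, Mul(5, N)))
Function('z')(n, g) = Add(-6, g, n) (Function('z')(n, g) = Add(Add(g, n), -6) = Add(-6, g, n))
Function('H')(B) = -63 (Function('H')(B) = Add(6, Mul(3, Add(-3, Mul(5, -4)))) = Add(6, Mul(3, Add(-3, -20))) = Add(6, Mul(3, -23)) = Add(6, -69) = -63)
Mul(-1, Function('H')(Function('z')(10, -9))) = Mul(-1, -63) = 63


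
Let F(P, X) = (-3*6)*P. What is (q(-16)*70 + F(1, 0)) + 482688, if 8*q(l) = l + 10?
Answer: 965235/2 ≈ 4.8262e+5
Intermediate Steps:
F(P, X) = -18*P
q(l) = 5/4 + l/8 (q(l) = (l + 10)/8 = (10 + l)/8 = 5/4 + l/8)
(q(-16)*70 + F(1, 0)) + 482688 = ((5/4 + (⅛)*(-16))*70 - 18*1) + 482688 = ((5/4 - 2)*70 - 18) + 482688 = (-¾*70 - 18) + 482688 = (-105/2 - 18) + 482688 = -141/2 + 482688 = 965235/2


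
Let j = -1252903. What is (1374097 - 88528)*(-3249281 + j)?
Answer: -5787868182696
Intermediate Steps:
(1374097 - 88528)*(-3249281 + j) = (1374097 - 88528)*(-3249281 - 1252903) = 1285569*(-4502184) = -5787868182696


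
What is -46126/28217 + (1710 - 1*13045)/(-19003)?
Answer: -556692683/536207651 ≈ -1.0382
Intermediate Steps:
-46126/28217 + (1710 - 1*13045)/(-19003) = -46126*1/28217 + (1710 - 13045)*(-1/19003) = -46126/28217 - 11335*(-1/19003) = -46126/28217 + 11335/19003 = -556692683/536207651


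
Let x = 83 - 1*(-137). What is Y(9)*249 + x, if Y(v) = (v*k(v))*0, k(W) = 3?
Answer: 220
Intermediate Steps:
Y(v) = 0 (Y(v) = (v*3)*0 = (3*v)*0 = 0)
x = 220 (x = 83 + 137 = 220)
Y(9)*249 + x = 0*249 + 220 = 0 + 220 = 220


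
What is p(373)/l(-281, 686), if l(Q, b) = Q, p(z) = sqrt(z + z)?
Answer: -sqrt(746)/281 ≈ -0.097199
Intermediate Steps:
p(z) = sqrt(2)*sqrt(z) (p(z) = sqrt(2*z) = sqrt(2)*sqrt(z))
p(373)/l(-281, 686) = (sqrt(2)*sqrt(373))/(-281) = sqrt(746)*(-1/281) = -sqrt(746)/281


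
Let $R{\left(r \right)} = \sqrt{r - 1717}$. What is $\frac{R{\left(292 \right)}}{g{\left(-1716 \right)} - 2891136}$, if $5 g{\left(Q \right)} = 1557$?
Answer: $- \frac{25 i \sqrt{57}}{14454123} \approx - 1.3058 \cdot 10^{-5} i$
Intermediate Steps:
$g{\left(Q \right)} = \frac{1557}{5}$ ($g{\left(Q \right)} = \frac{1}{5} \cdot 1557 = \frac{1557}{5}$)
$R{\left(r \right)} = \sqrt{-1717 + r}$
$\frac{R{\left(292 \right)}}{g{\left(-1716 \right)} - 2891136} = \frac{\sqrt{-1717 + 292}}{\frac{1557}{5} - 2891136} = \frac{\sqrt{-1425}}{\frac{1557}{5} - 2891136} = \frac{5 i \sqrt{57}}{- \frac{14454123}{5}} = 5 i \sqrt{57} \left(- \frac{5}{14454123}\right) = - \frac{25 i \sqrt{57}}{14454123}$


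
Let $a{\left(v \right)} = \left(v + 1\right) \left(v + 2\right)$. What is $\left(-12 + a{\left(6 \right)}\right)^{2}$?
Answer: $1936$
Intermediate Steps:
$a{\left(v \right)} = \left(1 + v\right) \left(2 + v\right)$
$\left(-12 + a{\left(6 \right)}\right)^{2} = \left(-12 + \left(2 + 6^{2} + 3 \cdot 6\right)\right)^{2} = \left(-12 + \left(2 + 36 + 18\right)\right)^{2} = \left(-12 + 56\right)^{2} = 44^{2} = 1936$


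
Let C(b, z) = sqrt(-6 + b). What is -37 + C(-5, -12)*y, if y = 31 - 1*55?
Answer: -37 - 24*I*sqrt(11) ≈ -37.0 - 79.599*I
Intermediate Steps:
y = -24 (y = 31 - 55 = -24)
-37 + C(-5, -12)*y = -37 + sqrt(-6 - 5)*(-24) = -37 + sqrt(-11)*(-24) = -37 + (I*sqrt(11))*(-24) = -37 - 24*I*sqrt(11)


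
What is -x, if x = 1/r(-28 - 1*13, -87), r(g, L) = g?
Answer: 1/41 ≈ 0.024390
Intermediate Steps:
x = -1/41 (x = 1/(-28 - 1*13) = 1/(-28 - 13) = 1/(-41) = -1/41 ≈ -0.024390)
-x = -1*(-1/41) = 1/41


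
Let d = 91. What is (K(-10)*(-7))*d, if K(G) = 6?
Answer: -3822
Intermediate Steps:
(K(-10)*(-7))*d = (6*(-7))*91 = -42*91 = -3822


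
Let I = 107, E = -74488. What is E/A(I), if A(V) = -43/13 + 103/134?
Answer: 129758096/4423 ≈ 29337.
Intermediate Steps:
A(V) = -4423/1742 (A(V) = -43*1/13 + 103*(1/134) = -43/13 + 103/134 = -4423/1742)
E/A(I) = -74488/(-4423/1742) = -74488*(-1742/4423) = 129758096/4423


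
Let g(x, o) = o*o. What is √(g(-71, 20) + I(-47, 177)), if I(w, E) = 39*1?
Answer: √439 ≈ 20.952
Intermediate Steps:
I(w, E) = 39
g(x, o) = o²
√(g(-71, 20) + I(-47, 177)) = √(20² + 39) = √(400 + 39) = √439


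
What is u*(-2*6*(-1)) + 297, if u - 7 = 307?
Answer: 4065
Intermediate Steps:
u = 314 (u = 7 + 307 = 314)
u*(-2*6*(-1)) + 297 = 314*(-2*6*(-1)) + 297 = 314*(-12*(-1)) + 297 = 314*12 + 297 = 3768 + 297 = 4065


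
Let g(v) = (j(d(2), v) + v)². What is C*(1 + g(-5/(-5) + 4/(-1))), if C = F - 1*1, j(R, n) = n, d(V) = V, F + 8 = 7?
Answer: -74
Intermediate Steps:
F = -1 (F = -8 + 7 = -1)
g(v) = 4*v² (g(v) = (v + v)² = (2*v)² = 4*v²)
C = -2 (C = -1 - 1*1 = -1 - 1 = -2)
C*(1 + g(-5/(-5) + 4/(-1))) = -2*(1 + 4*(-5/(-5) + 4/(-1))²) = -2*(1 + 4*(-5*(-⅕) + 4*(-1))²) = -2*(1 + 4*(1 - 4)²) = -2*(1 + 4*(-3)²) = -2*(1 + 4*9) = -2*(1 + 36) = -2*37 = -74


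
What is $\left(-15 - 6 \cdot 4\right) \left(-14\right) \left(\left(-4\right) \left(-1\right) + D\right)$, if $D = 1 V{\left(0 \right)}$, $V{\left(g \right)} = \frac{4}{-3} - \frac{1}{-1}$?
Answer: $2002$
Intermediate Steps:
$V{\left(g \right)} = - \frac{1}{3}$ ($V{\left(g \right)} = 4 \left(- \frac{1}{3}\right) - -1 = - \frac{4}{3} + 1 = - \frac{1}{3}$)
$D = - \frac{1}{3}$ ($D = 1 \left(- \frac{1}{3}\right) = - \frac{1}{3} \approx -0.33333$)
$\left(-15 - 6 \cdot 4\right) \left(-14\right) \left(\left(-4\right) \left(-1\right) + D\right) = \left(-15 - 6 \cdot 4\right) \left(-14\right) \left(\left(-4\right) \left(-1\right) - \frac{1}{3}\right) = \left(-15 - 24\right) \left(-14\right) \left(4 - \frac{1}{3}\right) = \left(-15 - 24\right) \left(-14\right) \frac{11}{3} = \left(-39\right) \left(-14\right) \frac{11}{3} = 546 \cdot \frac{11}{3} = 2002$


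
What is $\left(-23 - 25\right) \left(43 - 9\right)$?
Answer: $-1632$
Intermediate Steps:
$\left(-23 - 25\right) \left(43 - 9\right) = \left(-48\right) 34 = -1632$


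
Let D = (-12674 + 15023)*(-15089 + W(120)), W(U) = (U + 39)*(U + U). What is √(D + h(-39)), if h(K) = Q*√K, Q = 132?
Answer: √(54193779 + 132*I*√39) ≈ 7361.6 + 0.06*I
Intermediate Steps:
W(U) = 2*U*(39 + U) (W(U) = (39 + U)*(2*U) = 2*U*(39 + U))
h(K) = 132*√K
D = 54193779 (D = (-12674 + 15023)*(-15089 + 2*120*(39 + 120)) = 2349*(-15089 + 2*120*159) = 2349*(-15089 + 38160) = 2349*23071 = 54193779)
√(D + h(-39)) = √(54193779 + 132*√(-39)) = √(54193779 + 132*(I*√39)) = √(54193779 + 132*I*√39)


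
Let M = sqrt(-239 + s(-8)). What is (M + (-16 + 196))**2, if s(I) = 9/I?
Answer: (720 + I*sqrt(3842))**2/16 ≈ 32160.0 + 5578.5*I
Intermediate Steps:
M = I*sqrt(3842)/4 (M = sqrt(-239 + 9/(-8)) = sqrt(-239 + 9*(-1/8)) = sqrt(-239 - 9/8) = sqrt(-1921/8) = I*sqrt(3842)/4 ≈ 15.496*I)
(M + (-16 + 196))**2 = (I*sqrt(3842)/4 + (-16 + 196))**2 = (I*sqrt(3842)/4 + 180)**2 = (180 + I*sqrt(3842)/4)**2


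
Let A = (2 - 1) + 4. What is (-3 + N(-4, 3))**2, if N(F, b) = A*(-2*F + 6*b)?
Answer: 16129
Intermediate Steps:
A = 5 (A = 1 + 4 = 5)
N(F, b) = -10*F + 30*b (N(F, b) = 5*(-2*F + 6*b) = -10*F + 30*b)
(-3 + N(-4, 3))**2 = (-3 + (-10*(-4) + 30*3))**2 = (-3 + (40 + 90))**2 = (-3 + 130)**2 = 127**2 = 16129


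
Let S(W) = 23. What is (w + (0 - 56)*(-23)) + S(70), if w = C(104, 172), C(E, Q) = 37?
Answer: 1348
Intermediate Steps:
w = 37
(w + (0 - 56)*(-23)) + S(70) = (37 + (0 - 56)*(-23)) + 23 = (37 - 56*(-23)) + 23 = (37 + 1288) + 23 = 1325 + 23 = 1348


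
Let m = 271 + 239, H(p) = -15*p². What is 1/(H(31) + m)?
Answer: -1/13905 ≈ -7.1917e-5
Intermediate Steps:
m = 510
1/(H(31) + m) = 1/(-15*31² + 510) = 1/(-15*961 + 510) = 1/(-14415 + 510) = 1/(-13905) = -1/13905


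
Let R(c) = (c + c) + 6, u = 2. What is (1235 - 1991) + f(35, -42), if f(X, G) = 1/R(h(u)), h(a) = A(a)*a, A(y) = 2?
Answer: -10583/14 ≈ -755.93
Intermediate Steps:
h(a) = 2*a
R(c) = 6 + 2*c (R(c) = 2*c + 6 = 6 + 2*c)
f(X, G) = 1/14 (f(X, G) = 1/(6 + 2*(2*2)) = 1/(6 + 2*4) = 1/(6 + 8) = 1/14)
(1235 - 1991) + f(35, -42) = (1235 - 1991) + 1/14 = -756 + 1/14 = -10583/14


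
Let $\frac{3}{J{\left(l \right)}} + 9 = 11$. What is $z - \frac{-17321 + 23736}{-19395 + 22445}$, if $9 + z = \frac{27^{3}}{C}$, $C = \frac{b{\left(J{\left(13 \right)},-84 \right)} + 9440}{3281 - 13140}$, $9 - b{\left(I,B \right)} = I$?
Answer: $- \frac{9474988247}{461038} \approx -20551.0$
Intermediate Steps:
$J{\left(l \right)} = \frac{3}{2}$ ($J{\left(l \right)} = \frac{3}{-9 + 11} = \frac{3}{2}$)
$b{\left(I,B \right)} = 9 - I$
$C = - \frac{18895}{19718}$ ($C = \frac{\left(9 - \frac{3}{2}\right) + 9440}{3281 - 13140} = \frac{\frac{15}{2} + 9440}{3281 - 13140} = \frac{18895}{2 \left(-9859\right)} = \frac{18895}{2} \left(- \frac{1}{9859}\right) = - \frac{18895}{19718} \approx -0.95826$)
$z = - \frac{388279449}{18895}$ ($z = -9 + \frac{27^{3}}{- \frac{18895}{19718}} = -9 + 19683 \left(- \frac{19718}{18895}\right) = -9 - \frac{388109394}{18895} = - \frac{388279449}{18895} \approx -20549.0$)
$z - \frac{-17321 + 23736}{-19395 + 22445} = - \frac{388279449}{18895} - \frac{-17321 + 23736}{-19395 + 22445} = - \frac{388279449}{18895} - \frac{6415}{3050} = - \frac{388279449}{18895} - 6415 \cdot \frac{1}{3050} = - \frac{388279449}{18895} - \frac{1283}{610} = - \frac{9474988247}{461038}$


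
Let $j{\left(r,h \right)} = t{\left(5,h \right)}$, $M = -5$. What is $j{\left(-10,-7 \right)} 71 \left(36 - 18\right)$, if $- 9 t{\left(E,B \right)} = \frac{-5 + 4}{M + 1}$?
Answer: $- \frac{71}{2} \approx -35.5$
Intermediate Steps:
$t{\left(E,B \right)} = - \frac{1}{36}$ ($t{\left(E,B \right)} = - \frac{\left(-5 + 4\right) \frac{1}{-5 + 1}}{9} = - \frac{\left(-1\right) \frac{1}{-4}}{9} = - \frac{\left(-1\right) \left(- \frac{1}{4}\right)}{9} = \left(- \frac{1}{9}\right) \frac{1}{4} = - \frac{1}{36}$)
$j{\left(r,h \right)} = - \frac{1}{36}$
$j{\left(-10,-7 \right)} 71 \left(36 - 18\right) = \left(- \frac{1}{36}\right) 71 \left(36 - 18\right) = \left(- \frac{71}{36}\right) 18 = - \frac{71}{2}$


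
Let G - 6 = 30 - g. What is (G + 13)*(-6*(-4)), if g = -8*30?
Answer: 6936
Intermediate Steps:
g = -240
G = 276 (G = 6 + (30 - 1*(-240)) = 6 + (30 + 240) = 6 + 270 = 276)
(G + 13)*(-6*(-4)) = (276 + 13)*(-6*(-4)) = 289*24 = 6936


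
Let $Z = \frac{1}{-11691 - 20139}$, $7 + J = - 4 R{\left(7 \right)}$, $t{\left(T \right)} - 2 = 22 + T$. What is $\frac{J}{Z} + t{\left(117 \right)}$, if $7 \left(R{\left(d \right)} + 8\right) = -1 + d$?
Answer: $- \frac{4805343}{7} \approx -6.8648 \cdot 10^{5}$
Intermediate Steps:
$R{\left(d \right)} = - \frac{57}{7} + \frac{d}{7}$ ($R{\left(d \right)} = -8 + \frac{-1 + d}{7} = -8 + \left(- \frac{1}{7} + \frac{d}{7}\right) = - \frac{57}{7} + \frac{d}{7}$)
$t{\left(T \right)} = 24 + T$ ($t{\left(T \right)} = 2 + \left(22 + T\right) = 24 + T$)
$J = \frac{151}{7}$ ($J = -7 - 4 \left(- \frac{57}{7} + \frac{1}{7} \cdot 7\right) = -7 - 4 \left(- \frac{57}{7} + 1\right) = -7 - - \frac{200}{7} = -7 + \frac{200}{7} = \frac{151}{7} \approx 21.571$)
$Z = - \frac{1}{31830}$ ($Z = \frac{1}{-31830} = - \frac{1}{31830} \approx -3.1417 \cdot 10^{-5}$)
$\frac{J}{Z} + t{\left(117 \right)} = \frac{151}{7 \left(- \frac{1}{31830}\right)} + \left(24 + 117\right) = \frac{151}{7} \left(-31830\right) + 141 = - \frac{4806330}{7} + 141 = - \frac{4805343}{7}$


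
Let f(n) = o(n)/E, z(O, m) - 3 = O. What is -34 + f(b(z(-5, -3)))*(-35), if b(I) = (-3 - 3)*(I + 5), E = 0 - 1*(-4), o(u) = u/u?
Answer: -171/4 ≈ -42.750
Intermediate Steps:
o(u) = 1
z(O, m) = 3 + O
E = 4 (E = 0 + 4 = 4)
b(I) = -30 - 6*I (b(I) = -6*(5 + I) = -30 - 6*I)
f(n) = ¼ (f(n) = 1/4 = 1*(¼) = ¼)
-34 + f(b(z(-5, -3)))*(-35) = -34 + (¼)*(-35) = -34 - 35/4 = -171/4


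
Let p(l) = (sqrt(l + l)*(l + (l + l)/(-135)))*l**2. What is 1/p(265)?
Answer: 27*sqrt(530)/262358493250 ≈ 2.3692e-9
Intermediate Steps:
p(l) = 133*sqrt(2)*l**(7/2)/135 (p(l) = (sqrt(2*l)*(l + (2*l)*(-1/135)))*l**2 = ((sqrt(2)*sqrt(l))*(l - 2*l/135))*l**2 = ((sqrt(2)*sqrt(l))*(133*l/135))*l**2 = (133*sqrt(2)*l**(3/2)/135)*l**2 = 133*sqrt(2)*l**(7/2)/135)
1/p(265) = 1/(133*sqrt(2)*265**(7/2)/135) = 1/(133*sqrt(2)*(18609625*sqrt(265))/135) = 1/(495016025*sqrt(530)/27) = 27*sqrt(530)/262358493250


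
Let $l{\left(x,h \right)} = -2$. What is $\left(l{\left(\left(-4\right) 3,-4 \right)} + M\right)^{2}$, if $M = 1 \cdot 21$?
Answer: $361$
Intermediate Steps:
$M = 21$
$\left(l{\left(\left(-4\right) 3,-4 \right)} + M\right)^{2} = \left(-2 + 21\right)^{2} = 19^{2} = 361$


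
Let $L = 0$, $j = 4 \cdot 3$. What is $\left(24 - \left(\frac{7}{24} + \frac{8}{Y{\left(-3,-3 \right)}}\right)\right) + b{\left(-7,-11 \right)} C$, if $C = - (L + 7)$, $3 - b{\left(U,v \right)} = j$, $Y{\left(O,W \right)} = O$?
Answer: $\frac{715}{8} \approx 89.375$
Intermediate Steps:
$j = 12$
$b{\left(U,v \right)} = -9$ ($b{\left(U,v \right)} = 3 - 12 = -9$)
$C = -7$ ($C = - (0 + 7) = \left(-1\right) 7 = -7$)
$\left(24 - \left(\frac{7}{24} + \frac{8}{Y{\left(-3,-3 \right)}}\right)\right) + b{\left(-7,-11 \right)} C = \left(24 - \left(- \frac{8}{3} + \frac{7}{24}\right)\right) - -63 = \left(24 - - \frac{19}{8}\right) + 63 = \left(24 + \left(\frac{8}{3} - \frac{7}{24}\right)\right) + 63 = \left(24 + \frac{19}{8}\right) + 63 = \frac{211}{8} + 63 = \frac{715}{8}$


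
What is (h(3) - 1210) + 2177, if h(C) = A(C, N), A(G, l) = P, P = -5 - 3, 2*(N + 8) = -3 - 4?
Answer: 959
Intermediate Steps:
N = -23/2 (N = -8 + (-3 - 4)/2 = -8 + (½)*(-7) = -8 - 7/2 = -23/2 ≈ -11.500)
P = -8
A(G, l) = -8
h(C) = -8
(h(3) - 1210) + 2177 = (-8 - 1210) + 2177 = -1218 + 2177 = 959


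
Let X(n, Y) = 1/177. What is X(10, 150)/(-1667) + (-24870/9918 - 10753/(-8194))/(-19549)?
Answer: 501338820269/8680799321958518 ≈ 5.7753e-5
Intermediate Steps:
X(n, Y) = 1/177
X(10, 150)/(-1667) + (-24870/9918 - 10753/(-8194))/(-19549) = (1/177)/(-1667) + (-24870/9918 - 10753/(-8194))/(-19549) = (1/177)*(-1/1667) + (-24870*1/9918 - 10753*(-1/8194))*(-1/19549) = -1/295059 + (-4145/1653 + 10753/8194)*(-1/19549) = -1/295059 - 16189421/13544682*(-1/19549) = -1/295059 + 16189421/264784988418 = 501338820269/8680799321958518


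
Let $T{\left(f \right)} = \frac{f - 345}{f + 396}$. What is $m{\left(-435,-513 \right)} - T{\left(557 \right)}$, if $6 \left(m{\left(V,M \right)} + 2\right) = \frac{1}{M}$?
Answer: $- \frac{6520157}{2933334} \approx -2.2228$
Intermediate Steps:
$m{\left(V,M \right)} = -2 + \frac{1}{6 M}$
$T{\left(f \right)} = \frac{-345 + f}{396 + f}$
$m{\left(-435,-513 \right)} - T{\left(557 \right)} = \left(-2 + \frac{1}{6 \left(-513\right)}\right) - \frac{-345 + 557}{396 + 557} = \left(-2 + \frac{1}{6} \left(- \frac{1}{513}\right)\right) - \frac{1}{953} \cdot 212 = \left(-2 - \frac{1}{3078}\right) - \frac{1}{953} \cdot 212 = - \frac{6157}{3078} - \frac{212}{953} = - \frac{6520157}{2933334}$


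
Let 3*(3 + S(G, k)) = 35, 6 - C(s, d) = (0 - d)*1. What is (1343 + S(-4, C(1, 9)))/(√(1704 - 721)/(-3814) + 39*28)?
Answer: 21471066627920/17346292051561 + 15465770*√983/52038876154683 ≈ 1.2378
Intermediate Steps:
C(s, d) = 6 + d (C(s, d) = 6 - (0 - d) = 6 - (-d) = 6 - (-1)*d = 6 + d)
S(G, k) = 26/3 (S(G, k) = -3 + (⅓)*35 = -3 + 35/3 = 26/3)
(1343 + S(-4, C(1, 9)))/(√(1704 - 721)/(-3814) + 39*28) = (1343 + 26/3)/(√(1704 - 721)/(-3814) + 39*28) = 4055/(3*(√983*(-1/3814) + 1092)) = 4055/(3*(-√983/3814 + 1092)) = 4055/(3*(1092 - √983/3814))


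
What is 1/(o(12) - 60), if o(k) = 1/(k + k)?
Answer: -24/1439 ≈ -0.016678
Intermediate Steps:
o(k) = 1/(2*k)
1/(o(12) - 60) = 1/((½)/12 - 60) = 1/((½)*(1/12) - 60) = 1/(1/24 - 60) = 1/(-1439/24) = -24/1439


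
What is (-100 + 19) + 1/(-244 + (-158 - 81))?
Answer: -39124/483 ≈ -81.002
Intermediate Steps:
(-100 + 19) + 1/(-244 + (-158 - 81)) = -81 + 1/(-244 - 239) = -81 + 1/(-483) = -81 - 1/483 = -39124/483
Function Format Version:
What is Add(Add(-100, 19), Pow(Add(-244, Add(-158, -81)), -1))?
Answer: Rational(-39124, 483) ≈ -81.002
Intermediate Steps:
Add(Add(-100, 19), Pow(Add(-244, Add(-158, -81)), -1)) = Add(-81, Pow(Add(-244, -239), -1)) = Add(-81, Pow(-483, -1)) = Add(-81, Rational(-1, 483)) = Rational(-39124, 483)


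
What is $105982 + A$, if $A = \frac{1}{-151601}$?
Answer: $\frac{16066977181}{151601} \approx 1.0598 \cdot 10^{5}$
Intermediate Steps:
$A = - \frac{1}{151601} \approx -6.5963 \cdot 10^{-6}$
$105982 + A = 105982 - \frac{1}{151601} = \frac{16066977181}{151601}$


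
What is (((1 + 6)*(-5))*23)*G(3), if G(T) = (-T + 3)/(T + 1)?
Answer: 0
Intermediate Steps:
G(T) = (3 - T)/(1 + T)
(((1 + 6)*(-5))*23)*G(3) = (((1 + 6)*(-5))*23)*((3 - 1*3)/(1 + 3)) = ((7*(-5))*23)*((3 - 3)/4) = (-35*23)*((¼)*0) = -805*0 = 0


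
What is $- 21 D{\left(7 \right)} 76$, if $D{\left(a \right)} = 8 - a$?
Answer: $-1596$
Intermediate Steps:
$- 21 D{\left(7 \right)} 76 = - 21 \left(8 - 7\right) 76 = \left(-21\right) 1 \cdot 76 = \left(-21\right) 76 = -1596$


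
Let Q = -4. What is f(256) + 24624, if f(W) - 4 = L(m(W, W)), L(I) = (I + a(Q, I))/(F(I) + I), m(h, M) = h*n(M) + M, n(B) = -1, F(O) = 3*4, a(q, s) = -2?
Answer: 147767/6 ≈ 24628.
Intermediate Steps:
F(O) = 12
m(h, M) = M - h (m(h, M) = h*(-1) + M = -h + M = M - h)
L(I) = (-2 + I)/(12 + I) (L(I) = (I - 2)/(12 + I) = (-2 + I)/(12 + I))
f(W) = 23/6 (f(W) = 4 + (-2 + (W - W))/(12 + (W - W)) = 4 + (-2 + 0)/(12 + 0) = 4 - 2/12 = 4 + (1/12)*(-2) = 4 - 1/6 = 23/6)
f(256) + 24624 = 23/6 + 24624 = 147767/6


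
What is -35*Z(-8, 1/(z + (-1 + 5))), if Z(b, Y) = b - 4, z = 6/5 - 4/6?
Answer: 420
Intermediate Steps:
z = 8/15 (z = 6*(1/5) - 4*1/6 = 6/5 - 2/3 = 8/15 ≈ 0.53333)
Z(b, Y) = -4 + b
-35*Z(-8, 1/(z + (-1 + 5))) = -35*(-4 - 8) = -35*(-12) = 420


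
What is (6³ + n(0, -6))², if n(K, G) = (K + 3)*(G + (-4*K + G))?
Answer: 32400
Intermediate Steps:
n(K, G) = (3 + K)*(-4*K + 2*G) (n(K, G) = (3 + K)*(G + (G - 4*K)) = (3 + K)*(-4*K + 2*G))
(6³ + n(0, -6))² = (6³ + (-12*0 - 4*0² + 6*(-6) + 2*(-6)*0))² = (216 + (0 - 4*0 - 36 + 0))² = (216 + (0 + 0 - 36 + 0))² = (216 - 36)² = 180² = 32400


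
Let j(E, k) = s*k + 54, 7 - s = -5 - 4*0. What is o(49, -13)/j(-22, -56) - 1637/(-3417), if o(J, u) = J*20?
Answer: -129833/117317 ≈ -1.1067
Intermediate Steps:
s = 12 (s = 7 - (-5 - 4*0) = 7 - (-5 + 0) = 7 - 1*(-5) = 7 + 5 = 12)
j(E, k) = 54 + 12*k (j(E, k) = 12*k + 54 = 54 + 12*k)
o(J, u) = 20*J
o(49, -13)/j(-22, -56) - 1637/(-3417) = (20*49)/(54 + 12*(-56)) - 1637/(-3417) = 980/(54 - 672) - 1637*(-1/3417) = 980/(-618) + 1637/3417 = 980*(-1/618) + 1637/3417 = -490/309 + 1637/3417 = -129833/117317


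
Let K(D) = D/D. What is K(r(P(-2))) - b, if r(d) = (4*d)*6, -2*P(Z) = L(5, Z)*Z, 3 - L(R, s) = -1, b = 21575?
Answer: -21574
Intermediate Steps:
L(R, s) = 4 (L(R, s) = 3 - 1*(-1) = 3 + 1 = 4)
P(Z) = -2*Z
r(d) = 24*d
K(D) = 1
K(r(P(-2))) - b = 1 - 1*21575 = 1 - 21575 = -21574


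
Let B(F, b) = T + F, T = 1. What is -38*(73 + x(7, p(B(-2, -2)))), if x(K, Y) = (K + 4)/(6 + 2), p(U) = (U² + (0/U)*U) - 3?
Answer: -11305/4 ≈ -2826.3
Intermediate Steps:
B(F, b) = 1 + F
p(U) = -3 + U² (p(U) = (U² + 0*U) - 3 = (U² + 0) - 3 = U² - 3 = -3 + U²)
x(K, Y) = ½ + K/8 (x(K, Y) = (4 + K)/8 = (4 + K)*(⅛) = ½ + K/8)
-38*(73 + x(7, p(B(-2, -2)))) = -38*(73 + (½ + (⅛)*7)) = -38*(73 + (½ + 7/8)) = -38*(73 + 11/8) = -38*595/8 = -11305/4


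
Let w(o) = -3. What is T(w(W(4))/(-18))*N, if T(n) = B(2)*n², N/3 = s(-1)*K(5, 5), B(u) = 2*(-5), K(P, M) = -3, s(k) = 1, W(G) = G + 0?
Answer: 5/2 ≈ 2.5000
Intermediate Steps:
W(G) = G
B(u) = -10
N = -9 (N = 3*(1*(-3)) = 3*(-3) = -9)
T(n) = -10*n²
T(w(W(4))/(-18))*N = -10*(-3/(-18))²*(-9) = -10*(-3*(-1/18))²*(-9) = -10*(⅙)²*(-9) = -10*1/36*(-9) = -5/18*(-9) = 5/2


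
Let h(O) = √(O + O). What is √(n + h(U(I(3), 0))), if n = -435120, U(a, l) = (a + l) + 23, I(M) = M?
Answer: √(-435120 + 2*√13) ≈ 659.63*I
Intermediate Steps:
U(a, l) = 23 + a + l
h(O) = √2*√O (h(O) = √(2*O) = √2*√O)
√(n + h(U(I(3), 0))) = √(-435120 + √2*√(23 + 3 + 0)) = √(-435120 + √2*√26) = √(-435120 + 2*√13)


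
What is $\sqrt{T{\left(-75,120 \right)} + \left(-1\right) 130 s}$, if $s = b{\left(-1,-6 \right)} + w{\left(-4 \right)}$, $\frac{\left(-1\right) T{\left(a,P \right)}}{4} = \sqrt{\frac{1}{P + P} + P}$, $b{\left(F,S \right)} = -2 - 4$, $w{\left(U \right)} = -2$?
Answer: $\frac{\sqrt{234000 - 15 \sqrt{432015}}}{15} \approx 31.562$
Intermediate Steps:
$b{\left(F,S \right)} = -6$
$T{\left(a,P \right)} = - 4 \sqrt{P + \frac{1}{2 P}}$ ($T{\left(a,P \right)} = - 4 \sqrt{\frac{1}{P + P} + P} = - 4 \sqrt{\frac{1}{2 P} + P} = - 4 \sqrt{P + \frac{1}{2 P}}$)
$s = -8$ ($s = -6 - 2 = -8$)
$\sqrt{T{\left(-75,120 \right)} + \left(-1\right) 130 s} = \sqrt{- 2 \sqrt{\frac{2}{120} + 4 \cdot 120} + \left(-1\right) 130 \left(-8\right)} = \sqrt{- 2 \sqrt{2 \cdot \frac{1}{120} + 480} - -1040} = \sqrt{- 2 \sqrt{\frac{1}{60} + 480} + 1040} = \sqrt{- 2 \sqrt{\frac{28801}{60}} + 1040} = \sqrt{- 2 \frac{\sqrt{432015}}{30} + 1040} = \sqrt{- \frac{\sqrt{432015}}{15} + 1040} = \sqrt{1040 - \frac{\sqrt{432015}}{15}}$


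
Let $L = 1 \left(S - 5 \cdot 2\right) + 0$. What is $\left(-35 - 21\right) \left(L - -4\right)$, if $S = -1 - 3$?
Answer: $560$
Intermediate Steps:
$S = -4$ ($S = -1 - 3 = -4$)
$L = -14$ ($L = 1 \left(-4 - 5 \cdot 2\right) + 0 = 1 \left(-4 - 10\right) + 0 = 1 \left(-14\right) + 0 = -14 + 0 = -14$)
$\left(-35 - 21\right) \left(L - -4\right) = \left(-35 - 21\right) \left(-14 - -4\right) = - 56 \left(-14 + 4\right) = \left(-56\right) \left(-10\right) = 560$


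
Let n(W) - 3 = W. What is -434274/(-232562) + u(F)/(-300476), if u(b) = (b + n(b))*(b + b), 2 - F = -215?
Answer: 1963219787/1588165898 ≈ 1.2362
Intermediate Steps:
F = 217 (F = 2 - 1*(-215) = 2 + 215 = 217)
n(W) = 3 + W
u(b) = 2*b*(3 + 2*b) (u(b) = (b + (3 + b))*(b + b) = (3 + 2*b)*(2*b) = 2*b*(3 + 2*b))
-434274/(-232562) + u(F)/(-300476) = -434274/(-232562) + (2*217*(3 + 2*217))/(-300476) = -434274*(-1/232562) + (2*217*(3 + 434))*(-1/300476) = 217137/116281 + (2*217*437)*(-1/300476) = 217137/116281 + 189658*(-1/300476) = 217137/116281 - 94829/150238 = 1963219787/1588165898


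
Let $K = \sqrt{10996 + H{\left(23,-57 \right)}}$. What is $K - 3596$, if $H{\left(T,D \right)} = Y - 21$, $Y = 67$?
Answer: $-3596 + \sqrt{11042} \approx -3490.9$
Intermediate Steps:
$H{\left(T,D \right)} = 46$ ($H{\left(T,D \right)} = 67 - 21 = 46$)
$K = \sqrt{11042}$ ($K = \sqrt{10996 + 46} = \sqrt{11042} \approx 105.08$)
$K - 3596 = \sqrt{11042} - 3596 = -3596 + \sqrt{11042}$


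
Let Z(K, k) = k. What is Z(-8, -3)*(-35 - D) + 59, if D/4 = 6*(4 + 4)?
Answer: 740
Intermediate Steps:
D = 192 (D = 4*(6*(4 + 4)) = 4*(6*8) = 4*48 = 192)
Z(-8, -3)*(-35 - D) + 59 = -3*(-35 - 1*192) + 59 = -3*(-35 - 192) + 59 = -3*(-227) + 59 = 681 + 59 = 740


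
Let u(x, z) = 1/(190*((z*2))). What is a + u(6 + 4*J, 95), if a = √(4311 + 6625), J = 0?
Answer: 1/36100 + 2*√2734 ≈ 104.58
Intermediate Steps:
u(x, z) = 1/(380*z) (u(x, z) = 1/(190*((2*z))) = (1/(2*z))/190 = 1/(380*z))
a = 2*√2734 (a = √10936 = 2*√2734 ≈ 104.58)
a + u(6 + 4*J, 95) = 2*√2734 + (1/380)/95 = 2*√2734 + (1/380)*(1/95) = 2*√2734 + 1/36100 = 1/36100 + 2*√2734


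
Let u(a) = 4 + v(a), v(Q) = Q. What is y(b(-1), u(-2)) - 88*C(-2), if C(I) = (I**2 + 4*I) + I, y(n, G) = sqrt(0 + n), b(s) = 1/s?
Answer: 528 + I ≈ 528.0 + 1.0*I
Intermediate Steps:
u(a) = 4 + a
y(n, G) = sqrt(n)
C(I) = I**2 + 5*I
y(b(-1), u(-2)) - 88*C(-2) = sqrt(1/(-1)) - (-176)*(5 - 2) = sqrt(-1) - (-176)*3 = I - 88*(-6) = I + 528 = 528 + I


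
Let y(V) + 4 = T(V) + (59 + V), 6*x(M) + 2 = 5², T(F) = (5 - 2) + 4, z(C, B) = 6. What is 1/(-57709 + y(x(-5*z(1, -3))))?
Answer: -6/345859 ≈ -1.7348e-5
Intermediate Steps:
T(F) = 7 (T(F) = 3 + 4 = 7)
x(M) = 23/6 (x(M) = -⅓ + (⅙)*5² = -⅓ + (⅙)*25 = -⅓ + 25/6 = 23/6)
y(V) = 62 + V (y(V) = -4 + (7 + (59 + V)) = -4 + (66 + V) = 62 + V)
1/(-57709 + y(x(-5*z(1, -3)))) = 1/(-57709 + (62 + 23/6)) = 1/(-57709 + 395/6) = 1/(-345859/6) = -6/345859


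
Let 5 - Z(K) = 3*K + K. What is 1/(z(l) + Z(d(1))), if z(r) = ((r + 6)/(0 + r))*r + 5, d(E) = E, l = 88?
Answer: 1/100 ≈ 0.010000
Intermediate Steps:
Z(K) = 5 - 4*K (Z(K) = 5 - (3*K + K) = 5 - 4*K)
z(r) = 11 + r (z(r) = ((6 + r)/r)*r + 5 = (6 + r) + 5 = 11 + r)
1/(z(l) + Z(d(1))) = 1/((11 + 88) + (5 - 4*1)) = 1/(99 + (5 - 4)) = 1/(99 + 1) = 1/100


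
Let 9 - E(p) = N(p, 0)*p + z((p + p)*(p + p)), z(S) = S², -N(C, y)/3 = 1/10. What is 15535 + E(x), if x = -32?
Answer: -83808408/5 ≈ -1.6762e+7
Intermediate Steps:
N(C, y) = -3/10
E(p) = 9 - 16*p⁴ + 3*p/10 (E(p) = 9 - (-3*p/10 + ((p + p)*(p + p))²) = 9 - (-3*p/10 + ((2*p)*(2*p))²) = 9 - (-3*p/10 + (4*p²)²) = 9 - (-3*p/10 + 16*p⁴) = 9 - (16*p⁴ - 3*p/10) = 9 + (-16*p⁴ + 3*p/10) = 9 - 16*p⁴ + 3*p/10)
15535 + E(x) = 15535 + (9 - 16*(-32)⁴ + (3/10)*(-32)) = 15535 + (9 - 16*1048576 - 48/5) = 15535 + (9 - 16777216 - 48/5) = 15535 - 83886083/5 = -83808408/5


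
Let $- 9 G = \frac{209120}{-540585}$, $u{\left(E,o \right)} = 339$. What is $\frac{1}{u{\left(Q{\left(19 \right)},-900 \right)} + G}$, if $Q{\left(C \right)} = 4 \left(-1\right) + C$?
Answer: $\frac{973053}{329906791} \approx 0.0029495$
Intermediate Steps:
$Q{\left(C \right)} = -4 + C$
$G = \frac{41824}{973053}$ ($G = - \frac{209120 \frac{1}{-540585}}{9} = - \frac{209120 \left(- \frac{1}{540585}\right)}{9} = \left(- \frac{1}{9}\right) \left(- \frac{41824}{108117}\right) = \frac{41824}{973053} \approx 0.042982$)
$\frac{1}{u{\left(Q{\left(19 \right)},-900 \right)} + G} = \frac{1}{339 + \frac{41824}{973053}} = \frac{1}{\frac{329906791}{973053}} = \frac{973053}{329906791}$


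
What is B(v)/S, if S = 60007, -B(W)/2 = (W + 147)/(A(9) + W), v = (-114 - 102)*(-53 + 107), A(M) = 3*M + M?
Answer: -3839/116293566 ≈ -3.3011e-5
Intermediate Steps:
A(M) = 4*M
v = -11664 (v = -216*54 = -11664)
B(W) = -2*(147 + W)/(36 + W) (B(W) = -2*(W + 147)/(4*9 + W) = -2*(147 + W)/(36 + W))
B(v)/S = (2*(-147 - 1*(-11664))/(36 - 11664))/60007 = (2*(-147 + 11664)/(-11628))*(1/60007) = (2*(-1/11628)*11517)*(1/60007) = -3839/1938*1/60007 = -3839/116293566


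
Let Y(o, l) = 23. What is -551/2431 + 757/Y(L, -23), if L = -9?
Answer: 1827594/55913 ≈ 32.686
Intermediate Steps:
-551/2431 + 757/Y(L, -23) = -551/2431 + 757/23 = 1827594/55913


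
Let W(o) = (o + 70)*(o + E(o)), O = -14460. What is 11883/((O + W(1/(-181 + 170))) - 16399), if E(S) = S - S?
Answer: -1437843/3734708 ≈ -0.38499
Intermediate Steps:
E(S) = 0
W(o) = o*(70 + o) (W(o) = (o + 70)*(o + 0) = (70 + o)*o = o*(70 + o))
11883/((O + W(1/(-181 + 170))) - 16399) = 11883/((-14460 + (70 + 1/(-181 + 170))/(-181 + 170)) - 16399) = 11883/((-14460 + (70 + 1/(-11))/(-11)) - 16399) = 11883/((-14460 - (70 - 1/11)/11) - 16399) = 11883/((-14460 - 1/11*769/11) - 16399) = 11883/((-14460 - 769/121) - 16399) = 11883/(-1750429/121 - 16399) = 11883/(-3734708/121) = 11883*(-121/3734708) = -1437843/3734708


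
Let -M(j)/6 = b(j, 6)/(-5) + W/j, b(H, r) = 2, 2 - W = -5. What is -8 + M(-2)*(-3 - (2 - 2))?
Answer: -391/5 ≈ -78.200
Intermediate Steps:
W = 7 (W = 2 - 1*(-5) = 2 + 5 = 7)
M(j) = 12/5 - 42/j (M(j) = -6*(2/(-5) + 7/j) = -6*(2*(-1/5) + 7/j) = -6*(-2/5 + 7/j) = 12/5 - 42/j)
-8 + M(-2)*(-3 - (2 - 2)) = -8 + (12/5 - 42/(-2))*(-3 - (2 - 2)) = -8 + (12/5 - 42*(-1/2))*(-3 - 1*0) = -8 + (12/5 + 21)*(-3 + 0) = -8 + (117/5)*(-3) = -8 - 351/5 = -391/5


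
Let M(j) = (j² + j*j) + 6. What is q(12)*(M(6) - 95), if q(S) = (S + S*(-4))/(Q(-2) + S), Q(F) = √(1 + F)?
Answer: 7344/145 - 612*I/145 ≈ 50.648 - 4.2207*I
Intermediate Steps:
M(j) = 6 + 2*j² (M(j) = (j² + j²) + 6 = 2*j² + 6 = 6 + 2*j²)
q(S) = -3*S/(I + S) (q(S) = (S + S*(-4))/(√(1 - 2) + S) = (S - 4*S)/(√(-1) + S) = (-3*S)/(I + S) = -3*S/(I + S))
q(12)*(M(6) - 95) = (-3*12/(I + 12))*((6 + 2*6²) - 95) = (-3*12/(12 + I))*((6 + 2*36) - 95) = (-3*12*(12 - I)/145)*((6 + 72) - 95) = (-432/145 + 36*I/145)*(78 - 95) = (-432/145 + 36*I/145)*(-17) = 7344/145 - 612*I/145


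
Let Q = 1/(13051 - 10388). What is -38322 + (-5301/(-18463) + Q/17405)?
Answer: -32793847780845812/855751095445 ≈ -38322.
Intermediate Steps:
Q = 1/2663 ≈ 0.00037552
-38322 + (-5301/(-18463) + Q/17405) = -38322 + (-5301/(-18463) + (1/2663)/17405) = -38322 + (-5301*(-1/18463) + (1/2663)*(1/17405)) = -38322 + (5301/18463 + 1/46349515) = -38322 + 245698797478/855751095445 = -32793847780845812/855751095445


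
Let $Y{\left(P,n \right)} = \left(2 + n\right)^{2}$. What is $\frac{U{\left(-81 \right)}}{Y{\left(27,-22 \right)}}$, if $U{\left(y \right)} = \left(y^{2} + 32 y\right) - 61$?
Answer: $\frac{977}{100} \approx 9.77$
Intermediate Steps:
$U{\left(y \right)} = -61 + y^{2} + 32 y$
$\frac{U{\left(-81 \right)}}{Y{\left(27,-22 \right)}} = \frac{-61 + \left(-81\right)^{2} + 32 \left(-81\right)}{\left(2 - 22\right)^{2}} = \frac{-61 + 6561 - 2592}{\left(-20\right)^{2}} = \frac{3908}{400} = 3908 \cdot \frac{1}{400} = \frac{977}{100}$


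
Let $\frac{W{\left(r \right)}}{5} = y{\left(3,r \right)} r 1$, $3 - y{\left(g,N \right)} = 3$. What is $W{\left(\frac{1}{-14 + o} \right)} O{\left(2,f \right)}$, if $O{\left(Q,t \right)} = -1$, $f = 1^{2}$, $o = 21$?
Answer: $0$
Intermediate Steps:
$y{\left(g,N \right)} = 0$ ($y{\left(g,N \right)} = 3 - 3 = 0$)
$f = 1$
$W{\left(r \right)} = 0$ ($W{\left(r \right)} = 5 \cdot 0 r 1 = 5 \cdot 0 \cdot 1 = 5 \cdot 0 = 0$)
$W{\left(\frac{1}{-14 + o} \right)} O{\left(2,f \right)} = 0 \left(-1\right) = 0$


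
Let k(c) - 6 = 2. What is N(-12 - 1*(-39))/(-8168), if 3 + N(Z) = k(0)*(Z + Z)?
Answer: -429/8168 ≈ -0.052522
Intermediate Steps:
k(c) = 8 (k(c) = 6 + 2 = 8)
N(Z) = -3 + 16*Z (N(Z) = -3 + 8*(Z + Z) = -3 + 8*(2*Z) = -3 + 16*Z)
N(-12 - 1*(-39))/(-8168) = (-3 + 16*(-12 - 1*(-39)))/(-8168) = (-3 + 16*(-12 + 39))*(-1/8168) = (-3 + 16*27)*(-1/8168) = (-3 + 432)*(-1/8168) = 429*(-1/8168) = -429/8168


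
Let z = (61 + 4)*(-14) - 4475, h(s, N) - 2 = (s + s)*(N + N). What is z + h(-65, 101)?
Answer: -31643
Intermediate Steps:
h(s, N) = 2 + 4*N*s (h(s, N) = 2 + (s + s)*(N + N) = 2 + (2*s)*(2*N) = 2 + 4*N*s)
z = -5385 (z = 65*(-14) - 4475 = -910 - 4475 = -5385)
z + h(-65, 101) = -5385 + (2 + 4*101*(-65)) = -5385 + (2 - 26260) = -5385 - 26258 = -31643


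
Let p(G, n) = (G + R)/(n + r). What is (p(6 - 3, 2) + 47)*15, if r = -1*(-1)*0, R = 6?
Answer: 1545/2 ≈ 772.50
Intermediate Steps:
r = 0 (r = 1*0 = 0)
p(G, n) = (6 + G)/n (p(G, n) = (G + 6)/(n + 0) = (6 + G)/n)
(p(6 - 3, 2) + 47)*15 = ((6 + (6 - 3))/2 + 47)*15 = ((6 + 3)/2 + 47)*15 = ((½)*9 + 47)*15 = (9/2 + 47)*15 = (103/2)*15 = 1545/2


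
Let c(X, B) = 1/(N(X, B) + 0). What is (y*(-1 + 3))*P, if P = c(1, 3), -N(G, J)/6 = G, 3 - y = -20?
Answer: -23/3 ≈ -7.6667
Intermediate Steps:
y = 23 (y = 3 - 1*(-20) = 3 + 20 = 23)
N(G, J) = -6*G
c(X, B) = -1/(6*X) (c(X, B) = 1/(-6*X + 0) = 1/(-6*X) = -1/(6*X))
P = -⅙ (P = -⅙/1 = -⅙*1 = -⅙ ≈ -0.16667)
(y*(-1 + 3))*P = (23*(-1 + 3))*(-⅙) = (23*2)*(-⅙) = 46*(-⅙) = -23/3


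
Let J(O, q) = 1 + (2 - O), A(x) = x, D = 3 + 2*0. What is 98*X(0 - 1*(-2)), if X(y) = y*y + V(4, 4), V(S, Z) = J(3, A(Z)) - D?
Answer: 98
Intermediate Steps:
D = 3 (D = 3 + 0 = 3)
J(O, q) = 3 - O
V(S, Z) = -3 (V(S, Z) = (3 - 1*3) - 1*3 = (3 - 3) - 3 = 0 - 3 = -3)
X(y) = -3 + y² (X(y) = y*y - 3 = y² - 3 = -3 + y²)
98*X(0 - 1*(-2)) = 98*(-3 + (0 - 1*(-2))²) = 98*(-3 + (0 + 2)²) = 98*(-3 + 2²) = 98*(-3 + 4) = 98*1 = 98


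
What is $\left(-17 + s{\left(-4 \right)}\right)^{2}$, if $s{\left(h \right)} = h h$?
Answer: $1$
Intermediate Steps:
$s{\left(h \right)} = h^{2}$
$\left(-17 + s{\left(-4 \right)}\right)^{2} = \left(-17 + \left(-4\right)^{2}\right)^{2} = \left(-17 + 16\right)^{2} = \left(-1\right)^{2} = 1$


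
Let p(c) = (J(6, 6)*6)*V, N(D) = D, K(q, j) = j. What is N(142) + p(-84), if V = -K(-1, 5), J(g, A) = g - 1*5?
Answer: 112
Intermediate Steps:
J(g, A) = -5 + g (J(g, A) = g - 5 = -5 + g)
V = -5 (V = -1*5 = -5)
p(c) = -30 (p(c) = ((-5 + 6)*6)*(-5) = (1*6)*(-5) = 6*(-5) = -30)
N(142) + p(-84) = 142 - 30 = 112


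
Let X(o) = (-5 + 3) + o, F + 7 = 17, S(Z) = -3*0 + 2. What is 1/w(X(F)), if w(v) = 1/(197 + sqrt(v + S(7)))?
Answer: 197 + sqrt(10) ≈ 200.16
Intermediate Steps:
S(Z) = 2 (S(Z) = 0 + 2 = 2)
F = 10 (F = -7 + 17 = 10)
X(o) = -2 + o
w(v) = 1/(197 + sqrt(2 + v)) (w(v) = 1/(197 + sqrt(v + 2)) = 1/(197 + sqrt(2 + v)))
1/w(X(F)) = 1/(1/(197 + sqrt(2 + (-2 + 10)))) = 1/(1/(197 + sqrt(2 + 8))) = 1/(1/(197 + sqrt(10))) = 197 + sqrt(10)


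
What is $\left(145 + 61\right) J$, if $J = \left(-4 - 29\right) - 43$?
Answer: $-15656$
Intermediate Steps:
$J = -76$ ($J = -33 - 43 = -76$)
$\left(145 + 61\right) J = \left(145 + 61\right) \left(-76\right) = 206 \left(-76\right) = -15656$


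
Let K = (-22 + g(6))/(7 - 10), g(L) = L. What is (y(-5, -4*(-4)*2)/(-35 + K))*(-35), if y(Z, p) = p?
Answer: 3360/89 ≈ 37.753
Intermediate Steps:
K = 16/3 (K = (-22 + 6)/(7 - 10) = -16/(-3) = -16*(-⅓) = 16/3 ≈ 5.3333)
(y(-5, -4*(-4)*2)/(-35 + K))*(-35) = ((-4*(-4)*2)/(-35 + 16/3))*(-35) = ((16*2)/(-89/3))*(-35) = -3/89*32*(-35) = -96/89*(-35) = 3360/89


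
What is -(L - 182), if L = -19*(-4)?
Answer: 106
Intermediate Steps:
L = 76
-(L - 182) = -(76 - 182) = -1*(-106) = 106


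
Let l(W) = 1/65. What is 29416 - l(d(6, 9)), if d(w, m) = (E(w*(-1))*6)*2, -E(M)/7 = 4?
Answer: 1912039/65 ≈ 29416.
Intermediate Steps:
E(M) = -28 (E(M) = -7*4 = -28)
d(w, m) = -336 (d(w, m) = -28*6*2 = -168*2 = -336)
l(W) = 1/65
29416 - l(d(6, 9)) = 29416 - 1*1/65 = 29416 - 1/65 = 1912039/65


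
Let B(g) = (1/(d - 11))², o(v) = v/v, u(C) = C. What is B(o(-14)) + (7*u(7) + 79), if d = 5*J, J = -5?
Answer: 165889/1296 ≈ 128.00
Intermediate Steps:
d = -25 (d = 5*(-5) = -25)
o(v) = 1
B(g) = 1/1296 (B(g) = (1/(-25 - 11))² = (1/(-36))² = (-1/36)² = 1/1296)
B(o(-14)) + (7*u(7) + 79) = 1/1296 + (7*7 + 79) = 1/1296 + (49 + 79) = 1/1296 + 128 = 165889/1296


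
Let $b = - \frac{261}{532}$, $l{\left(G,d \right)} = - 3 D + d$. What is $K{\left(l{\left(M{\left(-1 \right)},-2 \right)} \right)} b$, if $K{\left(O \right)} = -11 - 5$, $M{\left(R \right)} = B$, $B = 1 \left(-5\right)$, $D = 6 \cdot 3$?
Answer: $\frac{1044}{133} \approx 7.8496$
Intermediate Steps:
$D = 18$
$B = -5$
$M{\left(R \right)} = -5$
$l{\left(G,d \right)} = -54 + d$ ($l{\left(G,d \right)} = \left(-3\right) 18 + d = -54 + d$)
$K{\left(O \right)} = -16$ ($K{\left(O \right)} = -11 - 5 = -16$)
$b = - \frac{261}{532}$ ($b = \left(-261\right) \frac{1}{532} = - \frac{261}{532} \approx -0.4906$)
$K{\left(l{\left(M{\left(-1 \right)},-2 \right)} \right)} b = \left(-16\right) \left(- \frac{261}{532}\right) = \frac{1044}{133}$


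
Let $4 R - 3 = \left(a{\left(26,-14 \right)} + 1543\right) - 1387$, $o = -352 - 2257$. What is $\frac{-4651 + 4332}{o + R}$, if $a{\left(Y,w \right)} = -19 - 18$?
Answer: $\frac{638}{5157} \approx 0.12372$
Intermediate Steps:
$o = -2609$
$a{\left(Y,w \right)} = -37$
$R = \frac{61}{2}$ ($R = \frac{3}{4} + \frac{\left(-37 + 1543\right) - 1387}{4} = \frac{3}{4} + \frac{1506 - 1387}{4} = \frac{3}{4} + \frac{1}{4} \cdot 119 = \frac{3}{4} + \frac{119}{4} = \frac{61}{2} \approx 30.5$)
$\frac{-4651 + 4332}{o + R} = \frac{-4651 + 4332}{-2609 + \frac{61}{2}} = - \frac{319}{- \frac{5157}{2}} = \left(-319\right) \left(- \frac{2}{5157}\right) = \frac{638}{5157}$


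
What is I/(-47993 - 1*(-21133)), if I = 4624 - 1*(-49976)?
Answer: -2730/1343 ≈ -2.0328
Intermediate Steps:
I = 54600 (I = 4624 + 49976 = 54600)
I/(-47993 - 1*(-21133)) = 54600/(-47993 - 1*(-21133)) = 54600/(-47993 + 21133) = 54600/(-26860) = 54600*(-1/26860) = -2730/1343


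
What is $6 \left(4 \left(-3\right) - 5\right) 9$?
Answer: $-918$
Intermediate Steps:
$6 \left(4 \left(-3\right) - 5\right) 9 = 6 \left(-12 - 5\right) 9 = 6 \left(-17\right) 9 = \left(-102\right) 9 = -918$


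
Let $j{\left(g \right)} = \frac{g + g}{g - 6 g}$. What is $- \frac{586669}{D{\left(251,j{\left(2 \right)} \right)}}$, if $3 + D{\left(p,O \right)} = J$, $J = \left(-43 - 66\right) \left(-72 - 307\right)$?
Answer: $- \frac{586669}{41308} \approx -14.202$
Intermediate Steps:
$j{\left(g \right)} = - \frac{2}{5}$ ($j{\left(g \right)} = \frac{2 g}{\left(-5\right) g} = 2 g \left(- \frac{1}{5 g}\right) = - \frac{2}{5}$)
$J = 41311$ ($J = \left(-109\right) \left(-379\right) = 41311$)
$D{\left(p,O \right)} = 41308$ ($D{\left(p,O \right)} = -3 + 41311 = 41308$)
$- \frac{586669}{D{\left(251,j{\left(2 \right)} \right)}} = - \frac{586669}{41308}$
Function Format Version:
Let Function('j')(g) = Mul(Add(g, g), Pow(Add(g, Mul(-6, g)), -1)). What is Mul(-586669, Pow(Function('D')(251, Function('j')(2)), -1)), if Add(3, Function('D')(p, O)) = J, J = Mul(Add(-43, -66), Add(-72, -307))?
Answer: Rational(-586669, 41308) ≈ -14.202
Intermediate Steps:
Function('j')(g) = Rational(-2, 5) (Function('j')(g) = Mul(Mul(2, g), Pow(Mul(-5, g), -1)) = Mul(Mul(2, g), Mul(Rational(-1, 5), Pow(g, -1))) = Rational(-2, 5))
J = 41311 (J = Mul(-109, -379) = 41311)
Function('D')(p, O) = 41308 (Function('D')(p, O) = Add(-3, 41311) = 41308)
Mul(-586669, Pow(Function('D')(251, Function('j')(2)), -1)) = Mul(-586669, Pow(41308, -1)) = Mul(-586669, Rational(1, 41308)) = Rational(-586669, 41308)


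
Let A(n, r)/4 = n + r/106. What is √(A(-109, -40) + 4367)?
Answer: √11037939/53 ≈ 62.686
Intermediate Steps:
A(n, r) = 4*n + 2*r/53 (A(n, r) = 4*(n + r/106) = 4*n + 2*r/53)
√(A(-109, -40) + 4367) = √((4*(-109) + (2/53)*(-40)) + 4367) = √((-436 - 80/53) + 4367) = √(-23188/53 + 4367) = √(208263/53) = √11037939/53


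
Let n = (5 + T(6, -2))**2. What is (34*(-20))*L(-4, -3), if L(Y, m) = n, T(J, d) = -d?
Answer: -33320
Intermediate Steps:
n = 49 (n = (5 - 1*(-2))**2 = (5 + 2)**2 = 7**2 = 49)
L(Y, m) = 49
(34*(-20))*L(-4, -3) = (34*(-20))*49 = -680*49 = -33320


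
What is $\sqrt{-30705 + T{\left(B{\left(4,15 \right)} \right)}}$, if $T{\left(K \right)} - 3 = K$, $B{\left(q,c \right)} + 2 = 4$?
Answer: $10 i \sqrt{307} \approx 175.21 i$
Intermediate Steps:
$B{\left(q,c \right)} = 2$ ($B{\left(q,c \right)} = -2 + 4 = 2$)
$T{\left(K \right)} = 3 + K$
$\sqrt{-30705 + T{\left(B{\left(4,15 \right)} \right)}} = \sqrt{-30705 + \left(3 + 2\right)} = \sqrt{-30705 + 5} = \sqrt{-30700} = 10 i \sqrt{307}$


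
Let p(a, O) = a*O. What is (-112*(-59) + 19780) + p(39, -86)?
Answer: 23034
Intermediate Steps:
p(a, O) = O*a
(-112*(-59) + 19780) + p(39, -86) = (-112*(-59) + 19780) - 86*39 = (6608 + 19780) - 3354 = 26388 - 3354 = 23034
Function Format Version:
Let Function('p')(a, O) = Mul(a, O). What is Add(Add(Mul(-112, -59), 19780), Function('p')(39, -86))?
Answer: 23034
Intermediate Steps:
Function('p')(a, O) = Mul(O, a)
Add(Add(Mul(-112, -59), 19780), Function('p')(39, -86)) = Add(Add(Mul(-112, -59), 19780), Mul(-86, 39)) = Add(Add(6608, 19780), -3354) = Add(26388, -3354) = 23034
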